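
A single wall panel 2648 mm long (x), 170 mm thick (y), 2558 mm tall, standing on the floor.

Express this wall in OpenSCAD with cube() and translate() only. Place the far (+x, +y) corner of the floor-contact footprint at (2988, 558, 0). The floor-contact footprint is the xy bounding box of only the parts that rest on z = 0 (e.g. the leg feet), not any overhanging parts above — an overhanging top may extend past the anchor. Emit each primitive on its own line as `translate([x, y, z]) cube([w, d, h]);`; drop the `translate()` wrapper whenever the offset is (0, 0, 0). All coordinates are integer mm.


translate([340, 388, 0]) cube([2648, 170, 2558]);


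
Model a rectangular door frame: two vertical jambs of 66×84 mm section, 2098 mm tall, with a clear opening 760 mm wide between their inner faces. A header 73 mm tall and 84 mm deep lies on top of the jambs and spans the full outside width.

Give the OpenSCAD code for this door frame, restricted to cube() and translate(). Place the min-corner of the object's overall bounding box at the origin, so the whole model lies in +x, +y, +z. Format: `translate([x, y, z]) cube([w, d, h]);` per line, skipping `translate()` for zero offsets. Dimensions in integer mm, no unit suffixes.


cube([66, 84, 2098]);
translate([826, 0, 0]) cube([66, 84, 2098]);
translate([0, 0, 2098]) cube([892, 84, 73]);


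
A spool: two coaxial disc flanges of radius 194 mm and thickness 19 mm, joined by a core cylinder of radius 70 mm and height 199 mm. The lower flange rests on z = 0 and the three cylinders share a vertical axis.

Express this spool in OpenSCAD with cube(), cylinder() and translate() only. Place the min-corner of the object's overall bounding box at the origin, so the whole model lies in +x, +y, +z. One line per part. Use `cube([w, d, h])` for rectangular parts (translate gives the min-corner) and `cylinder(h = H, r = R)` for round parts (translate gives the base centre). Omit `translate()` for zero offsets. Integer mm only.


translate([194, 194, 0]) cylinder(h = 19, r = 194);
translate([194, 194, 19]) cylinder(h = 199, r = 70);
translate([194, 194, 218]) cylinder(h = 19, r = 194);


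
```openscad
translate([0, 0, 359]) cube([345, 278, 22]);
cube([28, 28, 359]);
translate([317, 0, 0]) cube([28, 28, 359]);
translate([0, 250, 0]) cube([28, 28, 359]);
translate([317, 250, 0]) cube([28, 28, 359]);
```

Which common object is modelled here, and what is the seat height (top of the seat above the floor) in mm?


A stool. The seat height is 381 mm.

A 345×278×22 slab at z = 359 on four corner posts — a stool. The seat top is 359 + 22 = 381 mm.


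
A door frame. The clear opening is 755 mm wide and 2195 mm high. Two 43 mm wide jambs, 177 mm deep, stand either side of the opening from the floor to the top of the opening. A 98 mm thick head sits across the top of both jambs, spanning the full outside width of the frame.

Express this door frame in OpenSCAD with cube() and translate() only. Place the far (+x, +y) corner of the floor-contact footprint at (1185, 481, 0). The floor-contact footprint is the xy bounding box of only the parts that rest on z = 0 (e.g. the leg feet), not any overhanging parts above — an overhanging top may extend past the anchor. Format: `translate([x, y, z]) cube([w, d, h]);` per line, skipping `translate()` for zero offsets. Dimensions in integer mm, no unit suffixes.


translate([344, 304, 0]) cube([43, 177, 2195]);
translate([1142, 304, 0]) cube([43, 177, 2195]);
translate([344, 304, 2195]) cube([841, 177, 98]);


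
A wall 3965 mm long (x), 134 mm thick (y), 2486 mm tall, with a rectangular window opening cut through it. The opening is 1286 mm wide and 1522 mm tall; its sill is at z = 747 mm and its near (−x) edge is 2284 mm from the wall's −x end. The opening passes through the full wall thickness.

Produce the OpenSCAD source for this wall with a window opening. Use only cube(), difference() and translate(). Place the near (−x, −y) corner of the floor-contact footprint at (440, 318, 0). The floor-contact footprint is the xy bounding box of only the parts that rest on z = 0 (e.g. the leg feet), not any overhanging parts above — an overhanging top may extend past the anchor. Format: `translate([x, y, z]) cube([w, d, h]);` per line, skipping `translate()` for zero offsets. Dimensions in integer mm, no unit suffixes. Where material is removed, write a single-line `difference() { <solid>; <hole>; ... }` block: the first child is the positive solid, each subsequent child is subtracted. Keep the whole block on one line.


difference() { translate([440, 318, 0]) cube([3965, 134, 2486]); translate([2724, 318, 747]) cube([1286, 134, 1522]); }


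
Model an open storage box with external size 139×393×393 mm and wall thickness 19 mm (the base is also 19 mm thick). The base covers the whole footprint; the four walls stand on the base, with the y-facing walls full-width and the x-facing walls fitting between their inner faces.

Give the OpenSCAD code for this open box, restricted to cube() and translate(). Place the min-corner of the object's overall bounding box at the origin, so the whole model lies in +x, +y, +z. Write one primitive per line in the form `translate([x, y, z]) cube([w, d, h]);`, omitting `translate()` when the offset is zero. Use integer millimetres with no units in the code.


cube([139, 393, 19]);
translate([0, 0, 19]) cube([139, 19, 374]);
translate([0, 374, 19]) cube([139, 19, 374]);
translate([0, 19, 19]) cube([19, 355, 374]);
translate([120, 19, 19]) cube([19, 355, 374]);


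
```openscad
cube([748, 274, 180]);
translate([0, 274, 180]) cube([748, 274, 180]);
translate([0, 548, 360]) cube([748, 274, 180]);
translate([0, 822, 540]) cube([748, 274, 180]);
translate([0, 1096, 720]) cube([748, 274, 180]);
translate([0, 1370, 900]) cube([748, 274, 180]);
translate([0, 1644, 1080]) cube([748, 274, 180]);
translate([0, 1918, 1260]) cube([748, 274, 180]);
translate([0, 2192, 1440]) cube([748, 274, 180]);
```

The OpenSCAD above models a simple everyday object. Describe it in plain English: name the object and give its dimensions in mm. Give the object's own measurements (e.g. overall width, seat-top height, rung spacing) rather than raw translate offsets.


A straight staircase of 9 solid steps. Each step is 748 mm wide (x), 274 mm deep (y, the going) and 180 mm tall (the rise). The first step rests on the floor; each subsequent step sits one going further in +y and one rise higher in +z, directly behind and above the previous step with no overlap.


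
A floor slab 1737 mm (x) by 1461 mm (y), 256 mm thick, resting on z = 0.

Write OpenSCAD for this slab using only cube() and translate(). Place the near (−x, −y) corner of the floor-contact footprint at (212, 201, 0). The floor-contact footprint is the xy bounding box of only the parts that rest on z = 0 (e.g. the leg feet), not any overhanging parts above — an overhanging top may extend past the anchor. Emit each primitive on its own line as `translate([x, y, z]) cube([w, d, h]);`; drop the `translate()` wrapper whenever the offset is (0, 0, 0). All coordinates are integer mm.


translate([212, 201, 0]) cube([1737, 1461, 256]);


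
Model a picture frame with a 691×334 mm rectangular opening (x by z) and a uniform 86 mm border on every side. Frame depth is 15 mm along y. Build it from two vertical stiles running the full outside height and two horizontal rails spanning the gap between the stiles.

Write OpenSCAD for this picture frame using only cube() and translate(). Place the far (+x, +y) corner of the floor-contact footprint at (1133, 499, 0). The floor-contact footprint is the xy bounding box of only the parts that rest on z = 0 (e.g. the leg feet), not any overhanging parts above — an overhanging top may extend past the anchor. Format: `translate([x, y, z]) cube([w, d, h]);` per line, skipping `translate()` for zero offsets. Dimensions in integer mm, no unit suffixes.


translate([270, 484, 0]) cube([86, 15, 506]);
translate([1047, 484, 0]) cube([86, 15, 506]);
translate([356, 484, 0]) cube([691, 15, 86]);
translate([356, 484, 420]) cube([691, 15, 86]);


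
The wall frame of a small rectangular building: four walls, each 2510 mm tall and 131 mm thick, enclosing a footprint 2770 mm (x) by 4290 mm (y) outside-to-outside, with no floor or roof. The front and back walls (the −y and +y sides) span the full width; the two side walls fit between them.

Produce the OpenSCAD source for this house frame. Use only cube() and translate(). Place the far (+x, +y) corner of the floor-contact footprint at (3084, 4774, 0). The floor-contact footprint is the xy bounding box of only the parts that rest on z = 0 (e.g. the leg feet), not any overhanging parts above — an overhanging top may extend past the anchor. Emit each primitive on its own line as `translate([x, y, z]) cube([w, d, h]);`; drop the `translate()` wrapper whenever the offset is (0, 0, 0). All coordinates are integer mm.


translate([314, 484, 0]) cube([2770, 131, 2510]);
translate([314, 4643, 0]) cube([2770, 131, 2510]);
translate([314, 615, 0]) cube([131, 4028, 2510]);
translate([2953, 615, 0]) cube([131, 4028, 2510]);


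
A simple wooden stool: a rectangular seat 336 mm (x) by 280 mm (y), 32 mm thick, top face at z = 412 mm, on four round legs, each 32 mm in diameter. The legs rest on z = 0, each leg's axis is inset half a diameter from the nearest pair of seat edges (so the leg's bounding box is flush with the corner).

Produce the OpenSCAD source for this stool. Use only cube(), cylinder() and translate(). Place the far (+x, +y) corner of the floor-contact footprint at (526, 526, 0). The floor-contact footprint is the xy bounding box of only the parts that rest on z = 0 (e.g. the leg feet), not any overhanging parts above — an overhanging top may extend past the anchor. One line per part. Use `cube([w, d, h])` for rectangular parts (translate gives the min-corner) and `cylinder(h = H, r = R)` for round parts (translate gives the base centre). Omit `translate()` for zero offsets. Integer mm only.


// leg_h = 412 - 32 = 380
translate([190, 246, 380]) cube([336, 280, 32]);
translate([206, 262, 0]) cylinder(h = 380, r = 16);
translate([510, 262, 0]) cylinder(h = 380, r = 16);
translate([206, 510, 0]) cylinder(h = 380, r = 16);
translate([510, 510, 0]) cylinder(h = 380, r = 16);


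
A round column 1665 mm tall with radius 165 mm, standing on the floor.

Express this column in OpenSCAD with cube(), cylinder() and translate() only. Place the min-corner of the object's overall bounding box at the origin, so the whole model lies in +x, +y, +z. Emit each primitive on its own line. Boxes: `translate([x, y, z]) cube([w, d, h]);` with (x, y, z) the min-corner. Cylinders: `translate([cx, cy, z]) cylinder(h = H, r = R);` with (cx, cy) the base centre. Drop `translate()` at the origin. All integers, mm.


translate([165, 165, 0]) cylinder(h = 1665, r = 165);


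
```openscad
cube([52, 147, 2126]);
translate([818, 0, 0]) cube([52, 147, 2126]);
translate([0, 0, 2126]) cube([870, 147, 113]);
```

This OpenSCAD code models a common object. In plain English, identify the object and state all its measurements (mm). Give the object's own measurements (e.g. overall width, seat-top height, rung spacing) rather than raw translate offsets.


A door frame. The clear opening is 766 mm wide and 2126 mm high. Two 52 mm wide jambs, 147 mm deep, stand either side of the opening from the floor to the top of the opening. A 113 mm thick head sits across the top of both jambs, spanning the full outside width of the frame.


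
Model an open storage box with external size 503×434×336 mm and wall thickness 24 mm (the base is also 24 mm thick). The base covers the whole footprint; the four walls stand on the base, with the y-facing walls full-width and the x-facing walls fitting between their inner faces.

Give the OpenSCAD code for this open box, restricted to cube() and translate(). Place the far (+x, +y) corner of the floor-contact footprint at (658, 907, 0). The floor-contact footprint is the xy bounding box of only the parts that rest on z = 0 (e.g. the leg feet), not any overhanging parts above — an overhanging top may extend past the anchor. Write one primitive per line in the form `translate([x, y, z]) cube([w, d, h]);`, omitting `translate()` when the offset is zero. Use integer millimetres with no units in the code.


translate([155, 473, 0]) cube([503, 434, 24]);
translate([155, 473, 24]) cube([503, 24, 312]);
translate([155, 883, 24]) cube([503, 24, 312]);
translate([155, 497, 24]) cube([24, 386, 312]);
translate([634, 497, 24]) cube([24, 386, 312]);


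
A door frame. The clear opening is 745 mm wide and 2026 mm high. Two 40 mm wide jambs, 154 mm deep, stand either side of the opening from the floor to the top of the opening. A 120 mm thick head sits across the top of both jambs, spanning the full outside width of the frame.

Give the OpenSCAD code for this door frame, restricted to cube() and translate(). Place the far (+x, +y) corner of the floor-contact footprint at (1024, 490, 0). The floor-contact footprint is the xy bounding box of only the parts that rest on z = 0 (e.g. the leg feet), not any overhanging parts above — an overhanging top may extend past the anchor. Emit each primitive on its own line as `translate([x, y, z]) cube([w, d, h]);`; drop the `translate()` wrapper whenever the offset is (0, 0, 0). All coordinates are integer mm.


translate([199, 336, 0]) cube([40, 154, 2026]);
translate([984, 336, 0]) cube([40, 154, 2026]);
translate([199, 336, 2026]) cube([825, 154, 120]);


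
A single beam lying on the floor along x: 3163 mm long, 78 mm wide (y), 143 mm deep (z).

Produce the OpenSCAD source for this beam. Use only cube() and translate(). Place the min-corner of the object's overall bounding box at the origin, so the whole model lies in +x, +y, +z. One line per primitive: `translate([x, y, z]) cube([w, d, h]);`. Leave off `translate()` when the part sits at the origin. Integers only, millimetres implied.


cube([3163, 78, 143]);


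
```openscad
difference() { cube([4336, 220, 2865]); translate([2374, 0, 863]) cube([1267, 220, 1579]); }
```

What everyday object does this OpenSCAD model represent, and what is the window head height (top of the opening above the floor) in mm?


A wall with a window opening. The window head height is 2442 mm.

A wall with a rectangular opening subtracted — a window. Sill at z = 863, opening 1579 mm tall, so the head is at 863 + 1579 = 2442 mm.


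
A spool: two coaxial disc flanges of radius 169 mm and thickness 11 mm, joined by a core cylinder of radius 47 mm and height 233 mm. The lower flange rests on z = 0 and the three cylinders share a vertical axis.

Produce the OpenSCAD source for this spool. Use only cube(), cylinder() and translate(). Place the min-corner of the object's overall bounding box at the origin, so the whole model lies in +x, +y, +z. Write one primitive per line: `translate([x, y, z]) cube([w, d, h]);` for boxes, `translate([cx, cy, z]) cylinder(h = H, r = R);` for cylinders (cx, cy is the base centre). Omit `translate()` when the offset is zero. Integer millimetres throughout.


translate([169, 169, 0]) cylinder(h = 11, r = 169);
translate([169, 169, 11]) cylinder(h = 233, r = 47);
translate([169, 169, 244]) cylinder(h = 11, r = 169);


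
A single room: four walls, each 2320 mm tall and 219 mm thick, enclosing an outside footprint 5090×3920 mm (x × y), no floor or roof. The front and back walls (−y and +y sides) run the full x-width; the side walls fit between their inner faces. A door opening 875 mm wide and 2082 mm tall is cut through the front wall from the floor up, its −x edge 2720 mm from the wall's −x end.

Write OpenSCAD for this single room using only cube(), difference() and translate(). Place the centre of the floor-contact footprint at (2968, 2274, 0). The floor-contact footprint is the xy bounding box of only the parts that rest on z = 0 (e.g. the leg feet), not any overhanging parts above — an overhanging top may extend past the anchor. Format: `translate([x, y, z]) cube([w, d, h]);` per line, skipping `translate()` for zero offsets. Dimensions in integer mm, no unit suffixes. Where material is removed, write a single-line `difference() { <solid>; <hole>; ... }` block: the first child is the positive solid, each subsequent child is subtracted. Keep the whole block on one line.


difference() { translate([423, 314, 0]) cube([5090, 219, 2320]); translate([3143, 314, 0]) cube([875, 219, 2082]); }
translate([423, 4015, 0]) cube([5090, 219, 2320]);
translate([423, 533, 0]) cube([219, 3482, 2320]);
translate([5294, 533, 0]) cube([219, 3482, 2320]);


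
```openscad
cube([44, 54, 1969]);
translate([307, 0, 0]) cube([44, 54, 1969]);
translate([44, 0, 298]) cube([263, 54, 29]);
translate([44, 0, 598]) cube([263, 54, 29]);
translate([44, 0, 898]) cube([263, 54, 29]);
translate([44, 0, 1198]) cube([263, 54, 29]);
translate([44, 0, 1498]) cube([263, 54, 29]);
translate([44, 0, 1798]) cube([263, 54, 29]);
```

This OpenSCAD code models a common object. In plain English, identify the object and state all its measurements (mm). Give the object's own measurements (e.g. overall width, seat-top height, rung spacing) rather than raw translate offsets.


A straight ladder. Two 44×54 mm vertical rails, 1969 mm tall, stand 351 mm apart (outside-to-outside) with their front faces coplanar on the −y side. 6 rungs, each 54 mm deep and 29 mm tall, span between the inner faces of the rails, front faces flush with the rails. The lowest rung's underside is at z = 298 mm and rungs are spaced 300 mm apart (underside to underside).


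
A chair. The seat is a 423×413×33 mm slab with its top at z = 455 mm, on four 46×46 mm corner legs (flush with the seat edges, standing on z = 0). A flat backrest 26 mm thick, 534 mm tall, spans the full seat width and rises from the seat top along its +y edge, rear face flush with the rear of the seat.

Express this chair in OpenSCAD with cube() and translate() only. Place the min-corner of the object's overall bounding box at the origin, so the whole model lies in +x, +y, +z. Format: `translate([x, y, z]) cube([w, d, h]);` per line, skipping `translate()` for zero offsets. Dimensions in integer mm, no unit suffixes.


translate([0, 0, 422]) cube([423, 413, 33]);
cube([46, 46, 422]);
translate([377, 0, 0]) cube([46, 46, 422]);
translate([0, 367, 0]) cube([46, 46, 422]);
translate([377, 367, 0]) cube([46, 46, 422]);
translate([0, 387, 455]) cube([423, 26, 534]);


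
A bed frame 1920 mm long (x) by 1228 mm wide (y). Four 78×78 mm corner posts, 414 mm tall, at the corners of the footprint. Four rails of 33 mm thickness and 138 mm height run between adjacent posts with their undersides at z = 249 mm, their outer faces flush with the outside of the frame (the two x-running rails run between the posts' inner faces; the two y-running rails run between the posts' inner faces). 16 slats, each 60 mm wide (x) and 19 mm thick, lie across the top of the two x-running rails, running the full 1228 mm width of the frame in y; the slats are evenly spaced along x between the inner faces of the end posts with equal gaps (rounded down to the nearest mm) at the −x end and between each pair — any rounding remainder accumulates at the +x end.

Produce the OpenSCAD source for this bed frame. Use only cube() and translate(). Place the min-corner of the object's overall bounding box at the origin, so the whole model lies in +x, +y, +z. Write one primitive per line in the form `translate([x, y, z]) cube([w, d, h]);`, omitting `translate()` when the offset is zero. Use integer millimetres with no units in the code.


// slat z = rail_z + rail_h = 249 + 138 = 387
// slat gap = ⌊(1764 − 16·60) / 17⌋ = 47
cube([78, 78, 414]);
translate([0, 1150, 0]) cube([78, 78, 414]);
translate([1842, 0, 0]) cube([78, 78, 414]);
translate([1842, 1150, 0]) cube([78, 78, 414]);
translate([78, 0, 249]) cube([1764, 33, 138]);
translate([78, 1195, 249]) cube([1764, 33, 138]);
translate([0, 78, 249]) cube([33, 1072, 138]);
translate([1887, 78, 249]) cube([33, 1072, 138]);
translate([125, 0, 387]) cube([60, 1228, 19]);
translate([232, 0, 387]) cube([60, 1228, 19]);
translate([339, 0, 387]) cube([60, 1228, 19]);
translate([446, 0, 387]) cube([60, 1228, 19]);
translate([553, 0, 387]) cube([60, 1228, 19]);
translate([660, 0, 387]) cube([60, 1228, 19]);
translate([767, 0, 387]) cube([60, 1228, 19]);
translate([874, 0, 387]) cube([60, 1228, 19]);
translate([981, 0, 387]) cube([60, 1228, 19]);
translate([1088, 0, 387]) cube([60, 1228, 19]);
translate([1195, 0, 387]) cube([60, 1228, 19]);
translate([1302, 0, 387]) cube([60, 1228, 19]);
translate([1409, 0, 387]) cube([60, 1228, 19]);
translate([1516, 0, 387]) cube([60, 1228, 19]);
translate([1623, 0, 387]) cube([60, 1228, 19]);
translate([1730, 0, 387]) cube([60, 1228, 19]);


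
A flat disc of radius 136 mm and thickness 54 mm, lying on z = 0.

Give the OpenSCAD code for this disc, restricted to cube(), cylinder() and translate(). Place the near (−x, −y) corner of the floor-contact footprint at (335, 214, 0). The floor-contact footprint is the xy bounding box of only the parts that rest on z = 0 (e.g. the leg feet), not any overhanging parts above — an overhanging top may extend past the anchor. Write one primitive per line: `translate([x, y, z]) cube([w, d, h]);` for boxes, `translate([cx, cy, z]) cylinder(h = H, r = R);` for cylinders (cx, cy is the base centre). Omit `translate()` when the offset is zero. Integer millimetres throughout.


translate([471, 350, 0]) cylinder(h = 54, r = 136);


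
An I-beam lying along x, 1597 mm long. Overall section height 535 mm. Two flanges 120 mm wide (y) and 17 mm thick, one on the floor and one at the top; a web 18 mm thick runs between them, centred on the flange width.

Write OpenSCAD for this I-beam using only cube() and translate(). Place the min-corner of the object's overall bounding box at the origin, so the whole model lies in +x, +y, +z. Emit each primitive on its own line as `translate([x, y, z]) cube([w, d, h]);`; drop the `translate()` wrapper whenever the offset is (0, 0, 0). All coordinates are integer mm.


cube([1597, 120, 17]);
translate([0, 51, 17]) cube([1597, 18, 501]);
translate([0, 0, 518]) cube([1597, 120, 17]);


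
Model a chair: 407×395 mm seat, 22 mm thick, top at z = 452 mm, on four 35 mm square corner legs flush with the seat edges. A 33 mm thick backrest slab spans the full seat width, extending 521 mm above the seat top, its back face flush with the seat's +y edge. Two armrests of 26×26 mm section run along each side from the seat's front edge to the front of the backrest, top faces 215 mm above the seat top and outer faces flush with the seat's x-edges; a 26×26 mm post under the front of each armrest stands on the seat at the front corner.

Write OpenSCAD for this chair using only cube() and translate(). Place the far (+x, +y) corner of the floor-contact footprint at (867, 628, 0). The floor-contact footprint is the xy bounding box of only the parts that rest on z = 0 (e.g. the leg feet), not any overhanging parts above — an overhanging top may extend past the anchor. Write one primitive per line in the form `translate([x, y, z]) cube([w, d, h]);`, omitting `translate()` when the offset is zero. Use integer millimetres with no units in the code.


translate([460, 233, 430]) cube([407, 395, 22]);
translate([460, 233, 0]) cube([35, 35, 430]);
translate([832, 233, 0]) cube([35, 35, 430]);
translate([460, 593, 0]) cube([35, 35, 430]);
translate([832, 593, 0]) cube([35, 35, 430]);
translate([460, 595, 452]) cube([407, 33, 521]);
translate([460, 233, 641]) cube([26, 362, 26]);
translate([841, 233, 641]) cube([26, 362, 26]);
translate([460, 233, 452]) cube([26, 26, 189]);
translate([841, 233, 452]) cube([26, 26, 189]);


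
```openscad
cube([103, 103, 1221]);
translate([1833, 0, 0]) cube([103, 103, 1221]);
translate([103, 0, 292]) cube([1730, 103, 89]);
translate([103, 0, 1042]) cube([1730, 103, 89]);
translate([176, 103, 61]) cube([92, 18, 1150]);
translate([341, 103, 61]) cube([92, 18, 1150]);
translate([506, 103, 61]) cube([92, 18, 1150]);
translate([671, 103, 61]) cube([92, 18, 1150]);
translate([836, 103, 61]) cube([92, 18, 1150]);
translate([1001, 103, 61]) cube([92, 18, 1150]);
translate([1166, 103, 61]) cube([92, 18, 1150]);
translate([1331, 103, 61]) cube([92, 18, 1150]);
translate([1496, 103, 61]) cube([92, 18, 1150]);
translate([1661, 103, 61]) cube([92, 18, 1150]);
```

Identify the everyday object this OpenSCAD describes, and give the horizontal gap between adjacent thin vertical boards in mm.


A fence section. The picket gap is 73 mm.

Two posts, two rails, 10 pickets — a fence section. Span 1730 mm holds 10 pickets of 92 mm with 11 equal gaps: ⌊(1730 − 10·92) / 11⌋ = 73 mm.


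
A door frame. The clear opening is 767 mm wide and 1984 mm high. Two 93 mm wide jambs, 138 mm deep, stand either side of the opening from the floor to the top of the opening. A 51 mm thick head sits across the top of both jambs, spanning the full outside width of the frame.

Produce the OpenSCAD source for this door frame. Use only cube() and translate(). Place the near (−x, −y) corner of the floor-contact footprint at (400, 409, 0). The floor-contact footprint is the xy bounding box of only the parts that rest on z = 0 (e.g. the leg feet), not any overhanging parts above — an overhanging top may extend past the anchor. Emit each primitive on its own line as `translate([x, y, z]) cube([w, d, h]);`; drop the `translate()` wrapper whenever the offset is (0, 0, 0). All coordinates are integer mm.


translate([400, 409, 0]) cube([93, 138, 1984]);
translate([1260, 409, 0]) cube([93, 138, 1984]);
translate([400, 409, 1984]) cube([953, 138, 51]);


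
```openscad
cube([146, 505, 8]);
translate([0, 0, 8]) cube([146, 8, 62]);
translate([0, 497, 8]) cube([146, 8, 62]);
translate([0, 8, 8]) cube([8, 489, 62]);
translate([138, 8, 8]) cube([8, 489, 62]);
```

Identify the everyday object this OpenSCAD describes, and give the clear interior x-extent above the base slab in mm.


An open box. The internal width is 130 mm.

A 146×505 base slab with four walls standing on it — an open box. The base is 146 mm wide and the walls are 8 mm thick, so the internal width is 146 − 2 × 8 = 130 mm.


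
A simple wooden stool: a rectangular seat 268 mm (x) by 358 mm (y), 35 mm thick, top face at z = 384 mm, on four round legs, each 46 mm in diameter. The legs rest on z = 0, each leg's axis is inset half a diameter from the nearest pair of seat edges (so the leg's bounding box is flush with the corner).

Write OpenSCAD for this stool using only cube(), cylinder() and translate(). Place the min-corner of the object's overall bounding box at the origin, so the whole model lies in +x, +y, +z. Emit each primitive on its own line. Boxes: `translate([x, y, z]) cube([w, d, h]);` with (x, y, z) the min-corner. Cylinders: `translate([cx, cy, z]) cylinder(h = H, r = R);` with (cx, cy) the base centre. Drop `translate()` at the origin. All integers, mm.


translate([0, 0, 349]) cube([268, 358, 35]);
translate([23, 23, 0]) cylinder(h = 349, r = 23);
translate([245, 23, 0]) cylinder(h = 349, r = 23);
translate([23, 335, 0]) cylinder(h = 349, r = 23);
translate([245, 335, 0]) cylinder(h = 349, r = 23);


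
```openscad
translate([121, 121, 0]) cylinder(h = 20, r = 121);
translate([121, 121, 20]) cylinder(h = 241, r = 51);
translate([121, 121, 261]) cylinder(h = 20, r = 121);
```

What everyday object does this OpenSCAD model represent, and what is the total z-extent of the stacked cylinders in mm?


A spool. The overall height is 281 mm.

Three coaxial cylinders, large–small–large — a spool. Two 20 mm flanges and a 241 mm core give 20 + 241 + 20 = 281 mm.


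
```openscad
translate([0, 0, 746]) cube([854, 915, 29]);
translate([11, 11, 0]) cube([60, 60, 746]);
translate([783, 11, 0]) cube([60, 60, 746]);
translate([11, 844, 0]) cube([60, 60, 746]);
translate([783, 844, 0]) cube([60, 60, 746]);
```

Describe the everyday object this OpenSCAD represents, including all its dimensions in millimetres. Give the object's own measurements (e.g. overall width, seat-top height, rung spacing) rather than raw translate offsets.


A table: top 854 mm (x) × 915 mm (y), 29 mm thick, upper face at z = 775 mm, on four 60×60 mm square legs, each inset 11 mm from the nearest pair of top edges from z = 0 to the bottom of the top.


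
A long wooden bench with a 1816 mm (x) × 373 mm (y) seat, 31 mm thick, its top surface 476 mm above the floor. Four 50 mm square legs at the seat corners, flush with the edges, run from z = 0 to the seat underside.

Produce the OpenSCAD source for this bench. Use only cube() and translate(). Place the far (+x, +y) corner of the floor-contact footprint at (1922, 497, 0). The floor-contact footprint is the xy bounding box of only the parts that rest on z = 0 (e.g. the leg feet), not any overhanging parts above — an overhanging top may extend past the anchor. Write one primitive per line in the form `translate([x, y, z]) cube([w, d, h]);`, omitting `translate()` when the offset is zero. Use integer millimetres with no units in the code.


translate([106, 124, 445]) cube([1816, 373, 31]);
translate([106, 124, 0]) cube([50, 50, 445]);
translate([106, 447, 0]) cube([50, 50, 445]);
translate([1872, 124, 0]) cube([50, 50, 445]);
translate([1872, 447, 0]) cube([50, 50, 445]);


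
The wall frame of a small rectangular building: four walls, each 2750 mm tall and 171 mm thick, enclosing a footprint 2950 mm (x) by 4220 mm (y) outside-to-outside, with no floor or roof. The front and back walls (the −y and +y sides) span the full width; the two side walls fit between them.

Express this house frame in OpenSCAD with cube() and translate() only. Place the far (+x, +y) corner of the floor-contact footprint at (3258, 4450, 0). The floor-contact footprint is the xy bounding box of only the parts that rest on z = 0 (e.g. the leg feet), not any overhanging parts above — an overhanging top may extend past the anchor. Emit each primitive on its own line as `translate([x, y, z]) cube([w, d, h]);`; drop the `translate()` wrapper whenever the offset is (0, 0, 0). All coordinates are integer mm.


translate([308, 230, 0]) cube([2950, 171, 2750]);
translate([308, 4279, 0]) cube([2950, 171, 2750]);
translate([308, 401, 0]) cube([171, 3878, 2750]);
translate([3087, 401, 0]) cube([171, 3878, 2750]);


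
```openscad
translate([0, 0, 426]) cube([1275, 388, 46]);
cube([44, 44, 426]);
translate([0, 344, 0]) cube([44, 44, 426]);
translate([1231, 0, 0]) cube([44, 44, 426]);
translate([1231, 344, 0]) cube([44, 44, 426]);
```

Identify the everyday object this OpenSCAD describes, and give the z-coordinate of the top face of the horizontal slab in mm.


A bench. The seat-top height is 472 mm.

A long slab on four corner posts — a bench. The slab sits at z = 426 with thickness 46, so the top is 426 + 46 = 472 mm.


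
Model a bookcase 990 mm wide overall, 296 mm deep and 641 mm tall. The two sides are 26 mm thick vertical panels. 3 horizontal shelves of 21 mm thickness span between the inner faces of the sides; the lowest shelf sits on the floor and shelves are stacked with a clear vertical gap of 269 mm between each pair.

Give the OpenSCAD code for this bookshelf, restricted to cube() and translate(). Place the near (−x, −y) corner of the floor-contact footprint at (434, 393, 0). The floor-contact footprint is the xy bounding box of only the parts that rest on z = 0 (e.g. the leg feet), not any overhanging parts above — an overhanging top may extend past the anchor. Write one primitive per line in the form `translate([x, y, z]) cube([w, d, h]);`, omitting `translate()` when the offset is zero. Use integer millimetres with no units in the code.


translate([434, 393, 0]) cube([26, 296, 641]);
translate([1398, 393, 0]) cube([26, 296, 641]);
translate([460, 393, 0]) cube([938, 296, 21]);
translate([460, 393, 290]) cube([938, 296, 21]);
translate([460, 393, 580]) cube([938, 296, 21]);


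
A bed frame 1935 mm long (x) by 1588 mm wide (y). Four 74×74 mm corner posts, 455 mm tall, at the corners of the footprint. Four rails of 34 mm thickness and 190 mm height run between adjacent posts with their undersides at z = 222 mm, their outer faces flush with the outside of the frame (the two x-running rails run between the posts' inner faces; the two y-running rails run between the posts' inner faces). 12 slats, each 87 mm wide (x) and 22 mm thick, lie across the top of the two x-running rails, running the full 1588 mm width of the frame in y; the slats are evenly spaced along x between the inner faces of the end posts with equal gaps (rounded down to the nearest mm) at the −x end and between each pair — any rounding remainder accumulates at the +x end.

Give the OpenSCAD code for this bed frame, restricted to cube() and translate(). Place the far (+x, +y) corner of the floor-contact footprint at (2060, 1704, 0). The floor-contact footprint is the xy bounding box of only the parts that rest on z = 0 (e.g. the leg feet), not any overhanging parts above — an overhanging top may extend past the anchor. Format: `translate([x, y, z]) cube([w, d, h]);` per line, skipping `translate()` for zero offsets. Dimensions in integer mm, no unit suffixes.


translate([125, 116, 0]) cube([74, 74, 455]);
translate([125, 1630, 0]) cube([74, 74, 455]);
translate([1986, 116, 0]) cube([74, 74, 455]);
translate([1986, 1630, 0]) cube([74, 74, 455]);
translate([199, 116, 222]) cube([1787, 34, 190]);
translate([199, 1670, 222]) cube([1787, 34, 190]);
translate([125, 190, 222]) cube([34, 1440, 190]);
translate([2026, 190, 222]) cube([34, 1440, 190]);
translate([256, 116, 412]) cube([87, 1588, 22]);
translate([400, 116, 412]) cube([87, 1588, 22]);
translate([544, 116, 412]) cube([87, 1588, 22]);
translate([688, 116, 412]) cube([87, 1588, 22]);
translate([832, 116, 412]) cube([87, 1588, 22]);
translate([976, 116, 412]) cube([87, 1588, 22]);
translate([1120, 116, 412]) cube([87, 1588, 22]);
translate([1264, 116, 412]) cube([87, 1588, 22]);
translate([1408, 116, 412]) cube([87, 1588, 22]);
translate([1552, 116, 412]) cube([87, 1588, 22]);
translate([1696, 116, 412]) cube([87, 1588, 22]);
translate([1840, 116, 412]) cube([87, 1588, 22]);


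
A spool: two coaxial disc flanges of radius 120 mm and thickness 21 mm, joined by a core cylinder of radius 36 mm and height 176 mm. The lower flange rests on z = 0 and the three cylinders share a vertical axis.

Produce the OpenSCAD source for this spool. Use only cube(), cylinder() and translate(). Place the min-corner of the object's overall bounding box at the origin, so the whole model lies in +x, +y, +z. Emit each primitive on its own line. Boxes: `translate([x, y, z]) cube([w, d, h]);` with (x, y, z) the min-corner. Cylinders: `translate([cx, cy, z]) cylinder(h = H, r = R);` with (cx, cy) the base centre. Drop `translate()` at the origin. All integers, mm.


translate([120, 120, 0]) cylinder(h = 21, r = 120);
translate([120, 120, 21]) cylinder(h = 176, r = 36);
translate([120, 120, 197]) cylinder(h = 21, r = 120);


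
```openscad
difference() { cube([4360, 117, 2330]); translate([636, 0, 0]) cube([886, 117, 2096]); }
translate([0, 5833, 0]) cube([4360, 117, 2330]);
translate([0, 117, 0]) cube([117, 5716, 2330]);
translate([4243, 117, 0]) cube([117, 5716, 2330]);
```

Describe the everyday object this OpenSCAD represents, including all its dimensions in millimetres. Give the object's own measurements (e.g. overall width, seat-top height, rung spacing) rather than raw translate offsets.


A single room: four walls, each 2330 mm tall and 117 mm thick, enclosing an outside footprint 4360×5950 mm (x × y), no floor or roof. The front and back walls (−y and +y sides) run the full x-width; the side walls fit between their inner faces. A door opening 886 mm wide and 2096 mm tall is cut through the front wall from the floor up, its −x edge 636 mm from the wall's −x end.


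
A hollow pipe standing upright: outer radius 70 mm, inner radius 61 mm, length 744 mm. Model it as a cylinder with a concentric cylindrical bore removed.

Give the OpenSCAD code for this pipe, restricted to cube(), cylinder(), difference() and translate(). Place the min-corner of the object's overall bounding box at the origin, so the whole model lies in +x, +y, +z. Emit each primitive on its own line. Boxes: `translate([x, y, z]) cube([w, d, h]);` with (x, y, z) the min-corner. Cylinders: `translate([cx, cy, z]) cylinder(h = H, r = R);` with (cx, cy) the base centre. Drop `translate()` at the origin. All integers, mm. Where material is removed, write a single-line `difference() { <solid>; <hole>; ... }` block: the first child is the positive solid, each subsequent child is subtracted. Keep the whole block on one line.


difference() { translate([70, 70, 0]) cylinder(h = 744, r = 70); translate([70, 70, 0]) cylinder(h = 744, r = 61); }


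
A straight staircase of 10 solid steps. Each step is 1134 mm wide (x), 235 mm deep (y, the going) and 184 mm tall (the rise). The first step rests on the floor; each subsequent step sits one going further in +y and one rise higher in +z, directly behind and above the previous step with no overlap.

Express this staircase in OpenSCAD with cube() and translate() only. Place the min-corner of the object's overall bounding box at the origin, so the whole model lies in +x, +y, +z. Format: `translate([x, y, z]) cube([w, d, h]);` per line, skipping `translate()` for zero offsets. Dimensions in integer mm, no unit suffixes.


cube([1134, 235, 184]);
translate([0, 235, 184]) cube([1134, 235, 184]);
translate([0, 470, 368]) cube([1134, 235, 184]);
translate([0, 705, 552]) cube([1134, 235, 184]);
translate([0, 940, 736]) cube([1134, 235, 184]);
translate([0, 1175, 920]) cube([1134, 235, 184]);
translate([0, 1410, 1104]) cube([1134, 235, 184]);
translate([0, 1645, 1288]) cube([1134, 235, 184]);
translate([0, 1880, 1472]) cube([1134, 235, 184]);
translate([0, 2115, 1656]) cube([1134, 235, 184]);


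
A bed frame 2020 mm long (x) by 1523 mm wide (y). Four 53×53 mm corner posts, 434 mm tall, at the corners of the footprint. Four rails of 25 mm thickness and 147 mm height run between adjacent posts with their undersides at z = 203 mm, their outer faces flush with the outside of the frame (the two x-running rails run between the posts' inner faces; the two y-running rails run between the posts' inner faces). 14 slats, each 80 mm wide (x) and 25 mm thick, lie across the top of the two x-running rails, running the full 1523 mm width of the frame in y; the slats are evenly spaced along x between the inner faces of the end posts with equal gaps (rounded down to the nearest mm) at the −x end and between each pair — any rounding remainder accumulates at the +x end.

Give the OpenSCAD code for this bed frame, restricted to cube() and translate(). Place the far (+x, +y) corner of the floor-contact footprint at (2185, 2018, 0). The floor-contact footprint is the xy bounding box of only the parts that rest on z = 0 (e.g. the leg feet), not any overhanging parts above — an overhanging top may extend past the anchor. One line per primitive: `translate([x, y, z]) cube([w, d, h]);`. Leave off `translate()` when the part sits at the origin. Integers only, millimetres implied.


translate([165, 495, 0]) cube([53, 53, 434]);
translate([165, 1965, 0]) cube([53, 53, 434]);
translate([2132, 495, 0]) cube([53, 53, 434]);
translate([2132, 1965, 0]) cube([53, 53, 434]);
translate([218, 495, 203]) cube([1914, 25, 147]);
translate([218, 1993, 203]) cube([1914, 25, 147]);
translate([165, 548, 203]) cube([25, 1417, 147]);
translate([2160, 548, 203]) cube([25, 1417, 147]);
translate([270, 495, 350]) cube([80, 1523, 25]);
translate([402, 495, 350]) cube([80, 1523, 25]);
translate([534, 495, 350]) cube([80, 1523, 25]);
translate([666, 495, 350]) cube([80, 1523, 25]);
translate([798, 495, 350]) cube([80, 1523, 25]);
translate([930, 495, 350]) cube([80, 1523, 25]);
translate([1062, 495, 350]) cube([80, 1523, 25]);
translate([1194, 495, 350]) cube([80, 1523, 25]);
translate([1326, 495, 350]) cube([80, 1523, 25]);
translate([1458, 495, 350]) cube([80, 1523, 25]);
translate([1590, 495, 350]) cube([80, 1523, 25]);
translate([1722, 495, 350]) cube([80, 1523, 25]);
translate([1854, 495, 350]) cube([80, 1523, 25]);
translate([1986, 495, 350]) cube([80, 1523, 25]);
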